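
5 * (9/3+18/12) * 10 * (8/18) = 100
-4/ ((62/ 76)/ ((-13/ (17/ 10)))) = 19760/ 527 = 37.50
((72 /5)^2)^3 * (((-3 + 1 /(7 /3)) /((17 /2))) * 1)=-5015306502144 /1859375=-2697307.70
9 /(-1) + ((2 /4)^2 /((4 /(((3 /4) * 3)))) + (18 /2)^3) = 46089 /64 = 720.14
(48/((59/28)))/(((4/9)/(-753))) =-2277072/59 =-38594.44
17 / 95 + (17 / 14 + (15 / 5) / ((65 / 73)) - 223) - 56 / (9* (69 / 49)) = -2390679827 / 10737090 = -222.66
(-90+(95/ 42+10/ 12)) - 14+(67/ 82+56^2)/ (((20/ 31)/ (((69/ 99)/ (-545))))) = -107.12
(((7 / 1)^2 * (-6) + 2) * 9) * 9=-23652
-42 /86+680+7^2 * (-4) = 20791 /43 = 483.51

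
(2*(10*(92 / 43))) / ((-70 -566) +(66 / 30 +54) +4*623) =9200 / 411123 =0.02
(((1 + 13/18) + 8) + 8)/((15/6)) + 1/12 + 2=1651/180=9.17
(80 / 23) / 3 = 80 / 69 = 1.16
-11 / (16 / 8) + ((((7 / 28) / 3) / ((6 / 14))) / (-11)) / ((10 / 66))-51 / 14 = -3889 / 420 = -9.26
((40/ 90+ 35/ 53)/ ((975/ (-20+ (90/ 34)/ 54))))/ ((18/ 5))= -12617/ 2009124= -0.01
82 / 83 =0.99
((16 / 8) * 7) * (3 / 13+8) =1498 / 13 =115.23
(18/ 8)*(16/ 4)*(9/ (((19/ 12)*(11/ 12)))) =11664/ 209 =55.81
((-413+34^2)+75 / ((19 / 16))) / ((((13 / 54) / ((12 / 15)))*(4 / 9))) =7444062 / 1235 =6027.58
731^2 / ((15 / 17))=9084137 / 15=605609.13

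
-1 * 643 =-643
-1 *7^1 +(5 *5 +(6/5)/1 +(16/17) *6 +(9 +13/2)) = 6859/170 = 40.35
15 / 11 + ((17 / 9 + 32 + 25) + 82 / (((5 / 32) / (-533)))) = -138430783 / 495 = -279658.15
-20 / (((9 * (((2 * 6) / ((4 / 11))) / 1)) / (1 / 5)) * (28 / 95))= -95 / 2079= -0.05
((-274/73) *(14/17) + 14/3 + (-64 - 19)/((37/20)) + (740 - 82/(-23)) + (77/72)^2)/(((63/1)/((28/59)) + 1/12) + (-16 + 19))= 3840115423123/743657038560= 5.16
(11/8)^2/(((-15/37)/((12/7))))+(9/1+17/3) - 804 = -1339511/1680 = -797.33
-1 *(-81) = 81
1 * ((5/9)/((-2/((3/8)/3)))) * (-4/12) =5/432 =0.01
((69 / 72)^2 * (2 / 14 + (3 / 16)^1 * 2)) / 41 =0.01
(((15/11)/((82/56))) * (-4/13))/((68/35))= -14700/99671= -0.15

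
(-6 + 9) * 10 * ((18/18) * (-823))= -24690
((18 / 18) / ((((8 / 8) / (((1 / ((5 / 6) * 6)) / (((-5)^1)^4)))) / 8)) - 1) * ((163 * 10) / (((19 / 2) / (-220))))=89420496 / 2375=37650.74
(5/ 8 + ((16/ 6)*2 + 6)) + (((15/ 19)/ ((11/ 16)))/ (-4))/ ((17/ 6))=11.86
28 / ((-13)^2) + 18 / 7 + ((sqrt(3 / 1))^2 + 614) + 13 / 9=6613720 / 10647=621.18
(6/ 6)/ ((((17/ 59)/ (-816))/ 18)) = -50976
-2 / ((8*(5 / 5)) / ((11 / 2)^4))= -228.77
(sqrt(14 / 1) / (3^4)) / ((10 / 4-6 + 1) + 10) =2 * sqrt(14) / 1215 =0.01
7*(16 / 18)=56 / 9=6.22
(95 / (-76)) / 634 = -5 / 2536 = -0.00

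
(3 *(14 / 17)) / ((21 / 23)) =46 / 17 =2.71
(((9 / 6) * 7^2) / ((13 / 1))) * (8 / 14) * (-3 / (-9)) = 14 / 13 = 1.08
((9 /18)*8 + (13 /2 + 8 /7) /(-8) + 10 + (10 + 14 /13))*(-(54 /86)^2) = -25603209 /2692144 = -9.51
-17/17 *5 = -5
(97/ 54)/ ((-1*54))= -0.03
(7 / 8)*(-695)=-4865 / 8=-608.12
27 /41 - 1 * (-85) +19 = 4291 /41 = 104.66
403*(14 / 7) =806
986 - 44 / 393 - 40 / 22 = 4254134 / 4323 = 984.07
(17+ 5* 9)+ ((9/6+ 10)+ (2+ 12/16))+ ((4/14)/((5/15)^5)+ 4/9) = 36823/252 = 146.12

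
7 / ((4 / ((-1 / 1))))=-7 / 4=-1.75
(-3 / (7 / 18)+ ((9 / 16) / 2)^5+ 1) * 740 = -4967.27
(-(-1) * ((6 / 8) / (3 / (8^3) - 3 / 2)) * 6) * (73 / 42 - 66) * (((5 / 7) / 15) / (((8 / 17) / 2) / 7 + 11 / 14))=690944 / 61425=11.25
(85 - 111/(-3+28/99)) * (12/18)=67708/807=83.90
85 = 85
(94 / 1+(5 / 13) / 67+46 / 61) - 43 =2750052 / 53131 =51.76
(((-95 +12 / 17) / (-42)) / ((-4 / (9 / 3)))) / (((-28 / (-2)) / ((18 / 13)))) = -2061 / 12376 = -0.17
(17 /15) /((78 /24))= 68 /195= 0.35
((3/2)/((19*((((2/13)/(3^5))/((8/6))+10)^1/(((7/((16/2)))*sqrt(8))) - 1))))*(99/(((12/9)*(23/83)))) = 4017987846873/2911468104296+11480510384343*sqrt(2)/2911468104296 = 6.96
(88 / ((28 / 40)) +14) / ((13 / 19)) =18582 / 91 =204.20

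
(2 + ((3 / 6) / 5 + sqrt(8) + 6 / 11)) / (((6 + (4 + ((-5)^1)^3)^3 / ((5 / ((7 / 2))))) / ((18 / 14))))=-180*sqrt(2) / 86806069 - 2619 / 954866759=-0.00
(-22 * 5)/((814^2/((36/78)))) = -15/195767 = -0.00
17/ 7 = 2.43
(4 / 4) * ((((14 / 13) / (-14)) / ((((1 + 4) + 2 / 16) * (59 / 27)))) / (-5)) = 216 / 157235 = 0.00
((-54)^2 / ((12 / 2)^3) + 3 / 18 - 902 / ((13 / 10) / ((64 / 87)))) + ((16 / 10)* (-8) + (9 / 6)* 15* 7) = -3981673 / 11310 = -352.05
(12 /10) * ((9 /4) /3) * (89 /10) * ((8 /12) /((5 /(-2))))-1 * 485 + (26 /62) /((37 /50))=-69761874 /143375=-486.57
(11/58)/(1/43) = 473/58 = 8.16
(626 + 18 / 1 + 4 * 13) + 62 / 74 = 25783 / 37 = 696.84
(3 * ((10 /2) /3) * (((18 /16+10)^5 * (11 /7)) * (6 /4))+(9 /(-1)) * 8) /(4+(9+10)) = 921336778941 /10551296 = 87319.77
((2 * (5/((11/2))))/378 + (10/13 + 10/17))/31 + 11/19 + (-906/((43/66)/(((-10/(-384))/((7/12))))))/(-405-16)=0.77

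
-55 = -55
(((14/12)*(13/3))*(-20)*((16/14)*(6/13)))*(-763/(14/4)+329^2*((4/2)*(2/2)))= -11534080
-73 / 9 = -8.11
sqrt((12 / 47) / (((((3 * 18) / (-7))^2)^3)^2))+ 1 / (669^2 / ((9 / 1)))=117649 * sqrt(141) / 582680415456+ 1 / 49729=0.00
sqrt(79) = 8.89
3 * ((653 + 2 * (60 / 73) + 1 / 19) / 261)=302688 / 40223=7.53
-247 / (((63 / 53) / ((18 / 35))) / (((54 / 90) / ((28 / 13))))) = -29.77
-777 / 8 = -97.12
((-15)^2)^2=50625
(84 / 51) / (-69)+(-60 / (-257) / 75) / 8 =-70787 / 3014610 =-0.02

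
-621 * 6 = -3726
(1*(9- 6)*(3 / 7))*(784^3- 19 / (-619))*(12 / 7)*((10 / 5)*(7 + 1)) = 16994009089.08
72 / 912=3 / 38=0.08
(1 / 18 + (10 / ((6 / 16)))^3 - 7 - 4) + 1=1023463 / 54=18953.02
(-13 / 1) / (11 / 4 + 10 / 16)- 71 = -74.85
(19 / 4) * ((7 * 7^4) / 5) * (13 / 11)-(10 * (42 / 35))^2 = 4119649 / 220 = 18725.68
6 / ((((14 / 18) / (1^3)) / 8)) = 432 / 7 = 61.71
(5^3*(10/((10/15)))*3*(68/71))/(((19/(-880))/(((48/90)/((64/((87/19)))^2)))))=-2653880625/3895912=-681.20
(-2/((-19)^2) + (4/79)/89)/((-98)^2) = -6309/12188393182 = -0.00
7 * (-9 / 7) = -9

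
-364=-364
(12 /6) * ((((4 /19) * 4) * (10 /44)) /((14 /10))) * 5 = 2000 /1463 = 1.37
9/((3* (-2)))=-3/2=-1.50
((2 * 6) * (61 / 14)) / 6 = 61 / 7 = 8.71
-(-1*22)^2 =-484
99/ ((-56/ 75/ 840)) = -111375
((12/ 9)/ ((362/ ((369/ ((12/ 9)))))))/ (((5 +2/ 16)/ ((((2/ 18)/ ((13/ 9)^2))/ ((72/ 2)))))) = 9/ 30589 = 0.00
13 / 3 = 4.33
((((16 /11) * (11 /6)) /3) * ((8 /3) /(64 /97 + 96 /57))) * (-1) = -3686 /3645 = -1.01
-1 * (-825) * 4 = 3300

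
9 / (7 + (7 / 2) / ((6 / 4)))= 27 / 28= 0.96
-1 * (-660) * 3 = 1980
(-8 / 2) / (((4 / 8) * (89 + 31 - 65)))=-0.15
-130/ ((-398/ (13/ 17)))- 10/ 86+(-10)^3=-145449580/ 145469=-999.87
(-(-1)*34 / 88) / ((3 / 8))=34 / 33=1.03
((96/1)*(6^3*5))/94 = 51840/47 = 1102.98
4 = 4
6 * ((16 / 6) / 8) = 2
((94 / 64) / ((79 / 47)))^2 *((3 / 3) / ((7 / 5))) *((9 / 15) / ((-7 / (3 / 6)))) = -14639043 / 626296832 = -0.02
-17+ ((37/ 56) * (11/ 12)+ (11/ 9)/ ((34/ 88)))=-453451/ 34272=-13.23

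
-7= -7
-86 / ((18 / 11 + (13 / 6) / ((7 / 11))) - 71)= 39732 / 30473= 1.30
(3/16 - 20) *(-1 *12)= 951/4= 237.75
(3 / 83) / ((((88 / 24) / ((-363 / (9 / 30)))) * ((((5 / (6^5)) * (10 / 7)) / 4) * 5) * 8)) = -2694384 / 2075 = -1298.50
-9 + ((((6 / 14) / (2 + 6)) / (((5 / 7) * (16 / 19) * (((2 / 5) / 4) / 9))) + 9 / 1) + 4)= 769 / 64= 12.02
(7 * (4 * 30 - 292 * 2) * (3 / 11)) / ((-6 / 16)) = 2362.18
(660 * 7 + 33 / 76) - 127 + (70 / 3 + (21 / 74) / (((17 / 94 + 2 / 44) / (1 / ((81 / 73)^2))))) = 3250690500881 / 719531748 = 4517.79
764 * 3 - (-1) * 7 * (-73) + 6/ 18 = 5344/ 3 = 1781.33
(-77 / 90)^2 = 5929 / 8100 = 0.73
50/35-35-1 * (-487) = 3174/7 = 453.43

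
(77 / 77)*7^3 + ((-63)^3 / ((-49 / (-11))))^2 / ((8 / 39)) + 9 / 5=614428183147 / 40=15360704578.68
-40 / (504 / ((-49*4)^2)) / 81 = -27440 / 729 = -37.64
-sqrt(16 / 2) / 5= -2 * sqrt(2) / 5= -0.57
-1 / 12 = -0.08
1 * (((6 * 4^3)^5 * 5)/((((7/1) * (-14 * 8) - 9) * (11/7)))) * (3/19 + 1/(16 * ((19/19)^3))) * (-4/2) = 2447422689116160/165737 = 14766905936.01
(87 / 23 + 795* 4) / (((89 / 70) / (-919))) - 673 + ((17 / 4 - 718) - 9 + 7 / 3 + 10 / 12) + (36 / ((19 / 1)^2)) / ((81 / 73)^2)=-2302659.19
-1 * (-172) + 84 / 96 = 1383 / 8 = 172.88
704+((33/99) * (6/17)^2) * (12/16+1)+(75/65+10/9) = 23883394/33813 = 706.34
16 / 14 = 8 / 7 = 1.14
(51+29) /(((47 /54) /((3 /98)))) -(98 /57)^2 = -1064492 /7482447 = -0.14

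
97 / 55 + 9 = 592 / 55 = 10.76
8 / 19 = 0.42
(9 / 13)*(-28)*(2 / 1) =-504 / 13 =-38.77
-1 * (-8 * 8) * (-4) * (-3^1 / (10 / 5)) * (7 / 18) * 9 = 1344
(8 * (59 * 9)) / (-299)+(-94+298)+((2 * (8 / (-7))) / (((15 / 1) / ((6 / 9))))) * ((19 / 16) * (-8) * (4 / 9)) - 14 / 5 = 158870702 / 847665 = 187.42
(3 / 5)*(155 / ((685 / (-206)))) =-19158 / 685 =-27.97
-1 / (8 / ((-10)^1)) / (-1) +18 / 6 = 7 / 4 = 1.75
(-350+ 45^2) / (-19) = -88.16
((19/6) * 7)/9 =133/54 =2.46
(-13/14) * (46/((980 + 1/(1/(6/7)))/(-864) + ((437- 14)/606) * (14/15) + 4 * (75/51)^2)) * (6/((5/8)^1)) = -180973668096/3604295759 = -50.21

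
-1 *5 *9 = -45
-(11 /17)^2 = -121 /289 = -0.42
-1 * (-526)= 526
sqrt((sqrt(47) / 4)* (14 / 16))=sqrt(14)* 47^(1 / 4) / 8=1.22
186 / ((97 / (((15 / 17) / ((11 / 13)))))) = 36270 / 18139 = 2.00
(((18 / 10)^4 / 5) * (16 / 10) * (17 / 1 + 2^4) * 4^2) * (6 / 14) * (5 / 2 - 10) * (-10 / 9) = 27713664 / 4375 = 6334.55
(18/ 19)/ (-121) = -18/ 2299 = -0.01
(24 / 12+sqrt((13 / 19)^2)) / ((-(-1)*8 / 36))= 459 / 38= 12.08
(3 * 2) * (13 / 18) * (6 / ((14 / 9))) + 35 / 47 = 5744 / 329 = 17.46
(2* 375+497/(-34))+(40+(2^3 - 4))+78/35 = 930117/1190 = 781.61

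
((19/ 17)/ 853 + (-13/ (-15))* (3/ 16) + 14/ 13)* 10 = 18711549/ 1508104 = 12.41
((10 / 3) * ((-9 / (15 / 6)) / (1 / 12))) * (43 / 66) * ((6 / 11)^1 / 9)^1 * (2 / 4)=-344 / 121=-2.84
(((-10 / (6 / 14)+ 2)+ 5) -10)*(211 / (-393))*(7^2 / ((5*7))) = 116683 / 5895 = 19.79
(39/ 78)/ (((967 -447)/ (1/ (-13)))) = -1/ 13520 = -0.00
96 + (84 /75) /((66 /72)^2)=294432 /3025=97.33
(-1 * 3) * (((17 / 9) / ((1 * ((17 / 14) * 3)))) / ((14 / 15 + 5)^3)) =-5250 / 704969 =-0.01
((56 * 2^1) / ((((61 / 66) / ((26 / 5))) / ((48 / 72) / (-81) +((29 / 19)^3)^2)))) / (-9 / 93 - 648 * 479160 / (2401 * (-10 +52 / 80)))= 11709228613819940851648 / 20340329861805632040645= 0.58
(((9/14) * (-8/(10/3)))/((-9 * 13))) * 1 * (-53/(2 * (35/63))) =-1431/2275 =-0.63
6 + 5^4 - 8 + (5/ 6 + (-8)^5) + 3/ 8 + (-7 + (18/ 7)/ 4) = -5401225/ 168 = -32150.15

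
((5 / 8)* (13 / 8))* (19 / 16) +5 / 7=1.92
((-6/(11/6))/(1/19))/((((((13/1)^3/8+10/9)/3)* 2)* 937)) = -73872/204624871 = -0.00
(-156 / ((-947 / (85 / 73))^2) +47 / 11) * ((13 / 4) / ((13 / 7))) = 1572235521269 / 210280187084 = 7.48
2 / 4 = 1 / 2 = 0.50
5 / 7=0.71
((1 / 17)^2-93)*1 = -26876 / 289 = -93.00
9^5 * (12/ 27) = 26244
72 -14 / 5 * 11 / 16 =2803 / 40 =70.08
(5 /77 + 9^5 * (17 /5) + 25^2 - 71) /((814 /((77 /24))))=3229519 /4070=793.49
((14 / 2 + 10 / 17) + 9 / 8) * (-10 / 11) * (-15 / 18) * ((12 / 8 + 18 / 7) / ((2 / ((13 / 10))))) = 1463475 / 83776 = 17.47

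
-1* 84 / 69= -28 / 23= -1.22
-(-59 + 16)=43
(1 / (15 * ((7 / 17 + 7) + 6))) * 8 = 34 / 855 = 0.04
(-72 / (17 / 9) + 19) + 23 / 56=-17809 / 952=-18.71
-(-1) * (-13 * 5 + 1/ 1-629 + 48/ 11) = -7575/ 11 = -688.64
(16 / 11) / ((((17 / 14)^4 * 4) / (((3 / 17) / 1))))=460992 / 15618427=0.03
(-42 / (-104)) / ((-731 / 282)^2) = 417501 / 6946693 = 0.06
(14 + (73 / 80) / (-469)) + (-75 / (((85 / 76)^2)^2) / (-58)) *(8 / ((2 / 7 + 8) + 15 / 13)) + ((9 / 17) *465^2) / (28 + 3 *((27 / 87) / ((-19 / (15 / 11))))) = 15987090251744453388027 / 3887186821167000400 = 4112.77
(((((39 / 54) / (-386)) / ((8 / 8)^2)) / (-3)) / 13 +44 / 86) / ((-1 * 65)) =-0.01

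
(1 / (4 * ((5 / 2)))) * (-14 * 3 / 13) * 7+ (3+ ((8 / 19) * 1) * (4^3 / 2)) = 17552 / 1235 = 14.21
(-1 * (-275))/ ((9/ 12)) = 1100/ 3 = 366.67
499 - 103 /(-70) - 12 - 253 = 16483 /70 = 235.47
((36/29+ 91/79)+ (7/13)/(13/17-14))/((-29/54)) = -94590876/21592675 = -4.38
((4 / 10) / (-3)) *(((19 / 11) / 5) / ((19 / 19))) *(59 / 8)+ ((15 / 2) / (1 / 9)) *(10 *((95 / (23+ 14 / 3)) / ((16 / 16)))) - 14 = 630909857 / 273900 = 2303.43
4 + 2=6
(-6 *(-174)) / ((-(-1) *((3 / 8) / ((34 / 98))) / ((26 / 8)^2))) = 499902 / 49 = 10202.08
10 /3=3.33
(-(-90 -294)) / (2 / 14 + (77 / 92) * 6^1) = 123648 / 1663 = 74.35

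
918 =918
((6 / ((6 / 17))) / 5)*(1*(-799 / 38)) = -13583 / 190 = -71.49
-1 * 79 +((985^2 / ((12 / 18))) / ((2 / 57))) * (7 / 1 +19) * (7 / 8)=15097669961 / 16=943604372.56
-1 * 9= -9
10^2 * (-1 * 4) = -400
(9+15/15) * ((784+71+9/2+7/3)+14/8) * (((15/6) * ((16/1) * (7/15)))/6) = 725410/27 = 26867.04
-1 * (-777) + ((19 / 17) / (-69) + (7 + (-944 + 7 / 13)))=-2431876 / 15249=-159.48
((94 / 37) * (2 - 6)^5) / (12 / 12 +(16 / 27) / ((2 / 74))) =-113.47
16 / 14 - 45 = -307 / 7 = -43.86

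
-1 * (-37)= 37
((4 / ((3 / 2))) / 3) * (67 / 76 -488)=-74042 / 171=-432.99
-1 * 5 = -5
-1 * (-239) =239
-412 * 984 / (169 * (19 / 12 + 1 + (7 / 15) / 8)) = -48648960 / 53573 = -908.09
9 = 9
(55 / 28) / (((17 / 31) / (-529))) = -901945 / 476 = -1894.84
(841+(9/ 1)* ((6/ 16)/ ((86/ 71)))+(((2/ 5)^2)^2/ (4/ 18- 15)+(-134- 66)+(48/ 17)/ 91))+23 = 8427876113213/ 12638990000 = 666.82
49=49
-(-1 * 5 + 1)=4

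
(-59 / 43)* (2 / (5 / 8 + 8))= -944 / 2967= -0.32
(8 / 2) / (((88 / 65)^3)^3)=20711912837890625 / 79119595457216512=0.26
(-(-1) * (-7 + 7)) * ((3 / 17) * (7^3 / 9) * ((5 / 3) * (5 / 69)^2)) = 0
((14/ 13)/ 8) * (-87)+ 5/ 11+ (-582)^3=-112762580935/ 572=-197137379.26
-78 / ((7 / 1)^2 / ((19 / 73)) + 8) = -494 / 1243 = -0.40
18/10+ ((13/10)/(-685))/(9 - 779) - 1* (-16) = 93886113/5274500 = 17.80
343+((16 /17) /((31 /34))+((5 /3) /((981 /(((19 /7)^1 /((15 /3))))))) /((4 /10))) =344.03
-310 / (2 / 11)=-1705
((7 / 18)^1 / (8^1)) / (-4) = -7 / 576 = -0.01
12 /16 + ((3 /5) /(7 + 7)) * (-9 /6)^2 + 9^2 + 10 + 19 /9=236773 /2520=93.96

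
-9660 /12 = -805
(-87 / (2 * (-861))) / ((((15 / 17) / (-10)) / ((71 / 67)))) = -35003 / 57687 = -0.61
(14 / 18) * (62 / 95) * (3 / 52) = 217 / 7410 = 0.03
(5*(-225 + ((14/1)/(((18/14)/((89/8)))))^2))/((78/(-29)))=-208874965/7776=-26861.49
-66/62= -1.06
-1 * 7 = -7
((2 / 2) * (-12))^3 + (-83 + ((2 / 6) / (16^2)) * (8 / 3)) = -521567 / 288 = -1811.00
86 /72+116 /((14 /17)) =35797 /252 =142.05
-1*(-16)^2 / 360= -32 / 45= -0.71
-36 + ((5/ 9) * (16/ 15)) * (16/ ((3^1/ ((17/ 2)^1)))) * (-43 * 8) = -751460/ 81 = -9277.28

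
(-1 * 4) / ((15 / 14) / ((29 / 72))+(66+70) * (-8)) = 203 / 55081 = 0.00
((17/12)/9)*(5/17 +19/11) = 7/22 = 0.32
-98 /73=-1.34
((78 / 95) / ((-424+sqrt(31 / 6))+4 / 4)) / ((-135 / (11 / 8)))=0.00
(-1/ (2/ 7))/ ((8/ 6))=-21/ 8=-2.62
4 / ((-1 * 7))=-4 / 7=-0.57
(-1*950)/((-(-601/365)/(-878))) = 304446500/601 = 506566.56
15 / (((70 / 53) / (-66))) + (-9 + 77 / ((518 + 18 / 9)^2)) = -1435823461 / 1892800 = -758.57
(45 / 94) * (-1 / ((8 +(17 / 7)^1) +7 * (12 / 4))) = -63 / 4136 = -0.02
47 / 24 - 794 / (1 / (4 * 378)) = -28812625 / 24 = -1200526.04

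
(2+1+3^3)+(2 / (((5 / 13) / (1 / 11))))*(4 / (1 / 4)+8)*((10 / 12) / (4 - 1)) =1094 / 33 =33.15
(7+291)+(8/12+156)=1364/3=454.67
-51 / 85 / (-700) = 3 / 3500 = 0.00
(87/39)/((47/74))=2146/611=3.51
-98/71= -1.38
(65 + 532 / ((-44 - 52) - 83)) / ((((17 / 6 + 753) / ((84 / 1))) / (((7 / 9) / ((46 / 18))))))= 39171384 / 18670595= 2.10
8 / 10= 4 / 5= 0.80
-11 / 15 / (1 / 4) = -44 / 15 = -2.93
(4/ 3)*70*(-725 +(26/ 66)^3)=-7294595840/ 107811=-67660.96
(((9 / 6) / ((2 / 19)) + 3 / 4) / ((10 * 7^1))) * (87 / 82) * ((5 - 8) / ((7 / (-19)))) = 14877 / 8036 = 1.85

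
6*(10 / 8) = 7.50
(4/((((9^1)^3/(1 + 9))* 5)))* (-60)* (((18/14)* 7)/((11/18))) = -320/33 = -9.70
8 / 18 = 4 / 9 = 0.44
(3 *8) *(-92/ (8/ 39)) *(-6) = 64584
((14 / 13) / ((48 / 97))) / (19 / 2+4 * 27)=679 / 36660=0.02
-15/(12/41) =-205/4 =-51.25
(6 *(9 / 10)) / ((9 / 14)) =42 / 5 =8.40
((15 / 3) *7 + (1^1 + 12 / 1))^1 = 48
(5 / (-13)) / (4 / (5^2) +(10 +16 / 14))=-875 / 25714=-0.03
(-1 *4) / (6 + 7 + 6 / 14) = -14 / 47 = -0.30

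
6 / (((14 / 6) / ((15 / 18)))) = 15 / 7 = 2.14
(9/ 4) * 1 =9/ 4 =2.25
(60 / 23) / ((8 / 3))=45 / 46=0.98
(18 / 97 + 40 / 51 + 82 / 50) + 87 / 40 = 4734161 / 989400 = 4.78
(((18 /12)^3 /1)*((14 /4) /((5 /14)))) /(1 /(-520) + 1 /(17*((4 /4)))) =292383 /503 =581.28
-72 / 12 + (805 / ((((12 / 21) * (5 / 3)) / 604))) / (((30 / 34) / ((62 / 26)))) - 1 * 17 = 89681784 / 65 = 1379719.75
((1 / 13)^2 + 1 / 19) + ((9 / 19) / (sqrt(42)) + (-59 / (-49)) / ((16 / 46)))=3*sqrt(42) / 266 + 4431023 / 1258712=3.59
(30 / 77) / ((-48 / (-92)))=115 / 154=0.75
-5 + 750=745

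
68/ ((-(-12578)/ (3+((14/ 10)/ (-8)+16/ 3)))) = 16643/ 377340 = 0.04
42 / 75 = 14 / 25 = 0.56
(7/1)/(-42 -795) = -7/837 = -0.01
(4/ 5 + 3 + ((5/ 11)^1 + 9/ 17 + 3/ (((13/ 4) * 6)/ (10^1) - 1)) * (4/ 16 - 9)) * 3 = -1728954/ 17765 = -97.32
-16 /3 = -5.33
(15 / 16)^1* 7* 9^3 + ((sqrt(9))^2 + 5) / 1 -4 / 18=690889 / 144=4797.84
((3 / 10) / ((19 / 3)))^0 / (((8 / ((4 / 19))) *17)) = 1 / 646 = 0.00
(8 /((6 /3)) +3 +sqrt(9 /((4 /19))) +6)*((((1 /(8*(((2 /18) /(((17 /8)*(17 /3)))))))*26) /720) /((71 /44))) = 41327*sqrt(19) /90880 +537251 /136320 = 5.92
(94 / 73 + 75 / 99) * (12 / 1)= 19708 / 803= 24.54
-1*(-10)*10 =100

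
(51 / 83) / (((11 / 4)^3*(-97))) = -3264 / 10715881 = -0.00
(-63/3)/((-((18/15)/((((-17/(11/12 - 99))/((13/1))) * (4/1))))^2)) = 9710400/234120601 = 0.04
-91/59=-1.54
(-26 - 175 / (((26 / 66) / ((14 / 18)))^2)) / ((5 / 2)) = -2154242 / 7605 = -283.27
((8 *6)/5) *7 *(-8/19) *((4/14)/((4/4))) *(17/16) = -816/95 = -8.59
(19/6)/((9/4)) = 38/27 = 1.41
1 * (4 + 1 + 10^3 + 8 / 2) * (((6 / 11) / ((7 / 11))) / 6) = 1009 / 7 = 144.14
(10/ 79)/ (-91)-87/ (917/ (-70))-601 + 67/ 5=-2735622342/ 4708795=-580.96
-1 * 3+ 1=-2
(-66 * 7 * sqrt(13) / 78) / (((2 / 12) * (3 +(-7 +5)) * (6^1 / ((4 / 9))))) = -308 * sqrt(13) / 117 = -9.49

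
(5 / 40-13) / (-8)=103 / 64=1.61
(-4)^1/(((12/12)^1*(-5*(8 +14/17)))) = 0.09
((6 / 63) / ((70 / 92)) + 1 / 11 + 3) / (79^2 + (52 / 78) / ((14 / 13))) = 13001 / 25231745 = 0.00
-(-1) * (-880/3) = -880/3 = -293.33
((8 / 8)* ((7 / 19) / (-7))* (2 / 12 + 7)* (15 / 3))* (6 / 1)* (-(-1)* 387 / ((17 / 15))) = -3864.01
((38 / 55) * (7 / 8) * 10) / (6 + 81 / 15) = 35 / 66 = 0.53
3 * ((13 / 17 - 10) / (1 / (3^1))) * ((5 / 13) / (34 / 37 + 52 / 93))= -24310665 / 1124006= -21.63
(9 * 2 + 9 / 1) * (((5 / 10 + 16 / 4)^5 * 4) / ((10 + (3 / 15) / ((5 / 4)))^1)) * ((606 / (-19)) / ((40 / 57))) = -7246198035 / 8128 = -891510.59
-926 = -926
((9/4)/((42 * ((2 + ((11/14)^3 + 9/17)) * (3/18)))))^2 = 24980004/2197078129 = 0.01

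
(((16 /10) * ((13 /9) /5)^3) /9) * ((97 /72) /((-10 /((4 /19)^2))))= -1704872 /66614653125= -0.00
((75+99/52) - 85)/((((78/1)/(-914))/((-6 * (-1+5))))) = -384794/169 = -2276.89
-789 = -789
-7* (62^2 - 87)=-26299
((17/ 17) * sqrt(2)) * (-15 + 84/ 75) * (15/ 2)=-1041 * sqrt(2)/ 10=-147.22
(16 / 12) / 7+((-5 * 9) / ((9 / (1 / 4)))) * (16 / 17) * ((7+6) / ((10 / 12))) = -6484 / 357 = -18.16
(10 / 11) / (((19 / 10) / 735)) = 73500 / 209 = 351.67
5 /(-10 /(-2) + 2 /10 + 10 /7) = 175 /232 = 0.75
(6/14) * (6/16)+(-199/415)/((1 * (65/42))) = -225273/1510600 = -0.15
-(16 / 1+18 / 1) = -34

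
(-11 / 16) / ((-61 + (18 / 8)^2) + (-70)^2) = -11 / 77505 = -0.00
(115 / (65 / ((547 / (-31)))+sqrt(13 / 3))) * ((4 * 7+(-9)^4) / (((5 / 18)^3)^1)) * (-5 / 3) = 44074587985956 * sqrt(39) / 20727395+7493485708764 / 318883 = 36778489.76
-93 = -93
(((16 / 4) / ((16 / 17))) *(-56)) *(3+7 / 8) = -3689 / 4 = -922.25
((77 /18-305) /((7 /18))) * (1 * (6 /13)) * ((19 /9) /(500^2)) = -102847 /34125000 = -0.00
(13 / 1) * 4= 52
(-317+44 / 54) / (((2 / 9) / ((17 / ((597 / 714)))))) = -17270351 / 597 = -28928.56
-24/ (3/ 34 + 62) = -816/ 2111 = -0.39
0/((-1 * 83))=0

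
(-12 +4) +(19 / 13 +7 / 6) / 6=-3539 / 468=-7.56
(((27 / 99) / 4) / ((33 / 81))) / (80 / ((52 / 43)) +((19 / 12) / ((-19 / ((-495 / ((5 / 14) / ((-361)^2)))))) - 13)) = 1053 / 94707993490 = 0.00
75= 75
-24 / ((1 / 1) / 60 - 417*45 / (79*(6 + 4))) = 113760 / 112511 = 1.01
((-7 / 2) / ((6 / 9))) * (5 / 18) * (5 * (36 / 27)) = -175 / 18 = -9.72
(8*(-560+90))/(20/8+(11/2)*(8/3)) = -22560/103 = -219.03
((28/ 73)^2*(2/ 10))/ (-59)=-784/ 1572055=-0.00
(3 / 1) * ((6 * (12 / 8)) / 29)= 27 / 29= 0.93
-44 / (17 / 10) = -440 / 17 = -25.88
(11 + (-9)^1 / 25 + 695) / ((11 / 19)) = 335179 / 275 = 1218.83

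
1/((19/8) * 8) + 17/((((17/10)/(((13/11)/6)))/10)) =12383/627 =19.75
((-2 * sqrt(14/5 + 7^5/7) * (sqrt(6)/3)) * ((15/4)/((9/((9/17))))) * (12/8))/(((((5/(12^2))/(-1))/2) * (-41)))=-216 * sqrt(360570)/3485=-37.22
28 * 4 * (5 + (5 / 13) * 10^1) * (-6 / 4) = -19320 / 13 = -1486.15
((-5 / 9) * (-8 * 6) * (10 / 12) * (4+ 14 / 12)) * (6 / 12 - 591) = -1830550 / 27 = -67798.15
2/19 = 0.11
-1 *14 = -14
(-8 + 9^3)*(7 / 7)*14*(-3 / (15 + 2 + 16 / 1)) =-10094 / 11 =-917.64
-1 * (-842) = 842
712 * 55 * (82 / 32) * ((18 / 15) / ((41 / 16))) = 46992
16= 16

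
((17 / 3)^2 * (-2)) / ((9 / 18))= -1156 / 9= -128.44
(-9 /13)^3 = -729 /2197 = -0.33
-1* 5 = -5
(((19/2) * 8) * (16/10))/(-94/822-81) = -124944/83345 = -1.50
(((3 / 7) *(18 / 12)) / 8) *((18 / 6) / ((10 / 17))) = 459 / 1120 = 0.41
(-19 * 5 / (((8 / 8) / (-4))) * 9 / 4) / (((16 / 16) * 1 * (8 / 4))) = 855 / 2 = 427.50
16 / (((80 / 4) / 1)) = 4 / 5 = 0.80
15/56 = 0.27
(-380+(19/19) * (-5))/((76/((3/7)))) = -165/76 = -2.17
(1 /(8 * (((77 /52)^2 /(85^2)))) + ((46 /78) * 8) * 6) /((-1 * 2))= -16964261 /77077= -220.09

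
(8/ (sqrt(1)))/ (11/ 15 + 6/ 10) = 6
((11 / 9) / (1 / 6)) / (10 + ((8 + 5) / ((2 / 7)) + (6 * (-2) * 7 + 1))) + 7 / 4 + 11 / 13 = 1817 / 780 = 2.33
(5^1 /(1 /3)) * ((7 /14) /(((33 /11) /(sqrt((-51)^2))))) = 255 /2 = 127.50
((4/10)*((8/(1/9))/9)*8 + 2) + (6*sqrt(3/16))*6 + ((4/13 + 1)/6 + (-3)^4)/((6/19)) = 9*sqrt(3) + 666409/2340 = 300.38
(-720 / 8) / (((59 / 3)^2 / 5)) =-4050 / 3481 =-1.16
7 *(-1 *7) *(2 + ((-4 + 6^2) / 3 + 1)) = -2009 / 3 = -669.67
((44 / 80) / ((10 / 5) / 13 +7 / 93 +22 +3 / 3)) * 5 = 13299 / 112336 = 0.12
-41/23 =-1.78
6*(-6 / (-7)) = 36 / 7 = 5.14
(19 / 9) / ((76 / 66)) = 11 / 6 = 1.83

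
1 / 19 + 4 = 77 / 19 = 4.05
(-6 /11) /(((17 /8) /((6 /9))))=-0.17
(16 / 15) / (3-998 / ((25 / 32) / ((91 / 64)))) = -40 / 68001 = -0.00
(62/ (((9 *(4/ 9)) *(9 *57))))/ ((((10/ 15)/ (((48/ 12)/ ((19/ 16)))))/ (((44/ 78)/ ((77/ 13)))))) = 0.01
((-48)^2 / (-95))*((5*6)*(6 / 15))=-27648 / 95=-291.03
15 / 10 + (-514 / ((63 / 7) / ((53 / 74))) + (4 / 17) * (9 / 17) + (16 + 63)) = 7645195 / 192474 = 39.72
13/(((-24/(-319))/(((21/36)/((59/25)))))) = 725725/16992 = 42.71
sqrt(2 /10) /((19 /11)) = 11 * sqrt(5) /95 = 0.26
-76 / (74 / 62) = -2356 / 37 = -63.68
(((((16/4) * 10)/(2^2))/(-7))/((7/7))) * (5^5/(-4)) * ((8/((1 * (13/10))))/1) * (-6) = -41208.79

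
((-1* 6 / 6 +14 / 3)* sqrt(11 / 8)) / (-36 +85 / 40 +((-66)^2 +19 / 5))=110* sqrt(22) / 519111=0.00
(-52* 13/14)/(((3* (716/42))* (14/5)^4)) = -105625/6876464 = -0.02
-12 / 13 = -0.92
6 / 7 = 0.86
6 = 6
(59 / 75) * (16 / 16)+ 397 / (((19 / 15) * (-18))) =-47383 / 2850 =-16.63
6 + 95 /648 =6.15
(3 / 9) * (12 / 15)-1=-11 / 15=-0.73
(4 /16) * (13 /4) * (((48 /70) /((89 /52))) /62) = 507 /96565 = 0.01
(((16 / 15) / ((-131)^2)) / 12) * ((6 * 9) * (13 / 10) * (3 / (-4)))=-117 / 429025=-0.00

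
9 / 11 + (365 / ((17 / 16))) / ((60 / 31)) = 100031 / 561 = 178.31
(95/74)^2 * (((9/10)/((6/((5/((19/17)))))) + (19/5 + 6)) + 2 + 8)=33.74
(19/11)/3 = 19/33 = 0.58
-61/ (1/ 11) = -671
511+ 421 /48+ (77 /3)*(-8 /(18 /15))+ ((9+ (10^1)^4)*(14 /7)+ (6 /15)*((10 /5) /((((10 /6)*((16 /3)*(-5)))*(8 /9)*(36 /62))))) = 1466396989 /72000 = 20366.62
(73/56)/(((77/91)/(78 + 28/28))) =121.71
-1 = -1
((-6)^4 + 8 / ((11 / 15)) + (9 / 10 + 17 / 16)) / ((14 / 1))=1151807 / 12320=93.49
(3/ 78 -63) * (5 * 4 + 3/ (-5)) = -158789/ 130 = -1221.45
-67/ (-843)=67/ 843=0.08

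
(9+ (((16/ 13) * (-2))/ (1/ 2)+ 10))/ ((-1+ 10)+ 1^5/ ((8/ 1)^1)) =1464/ 949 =1.54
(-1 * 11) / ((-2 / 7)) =77 / 2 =38.50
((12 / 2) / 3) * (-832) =-1664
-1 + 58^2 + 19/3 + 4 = 10120/3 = 3373.33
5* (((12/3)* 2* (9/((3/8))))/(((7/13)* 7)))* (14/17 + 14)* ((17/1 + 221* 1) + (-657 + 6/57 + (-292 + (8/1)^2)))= -324829440/133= -2442326.62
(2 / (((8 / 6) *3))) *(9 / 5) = 9 / 10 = 0.90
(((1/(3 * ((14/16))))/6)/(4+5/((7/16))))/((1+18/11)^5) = 161051/4984209207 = 0.00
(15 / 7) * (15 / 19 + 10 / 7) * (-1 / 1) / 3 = -1475 / 931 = -1.58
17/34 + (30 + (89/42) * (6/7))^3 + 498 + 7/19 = 146216827495/4470662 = 32705.86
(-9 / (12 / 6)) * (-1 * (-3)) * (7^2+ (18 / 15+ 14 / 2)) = -3861 / 5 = -772.20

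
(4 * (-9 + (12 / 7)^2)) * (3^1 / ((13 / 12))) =-67.14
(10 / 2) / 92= 5 / 92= 0.05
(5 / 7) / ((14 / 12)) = 30 / 49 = 0.61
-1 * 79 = -79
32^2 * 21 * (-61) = -1311744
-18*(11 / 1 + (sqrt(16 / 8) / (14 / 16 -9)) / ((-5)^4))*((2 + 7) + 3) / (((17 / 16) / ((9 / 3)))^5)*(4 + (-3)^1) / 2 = -302707113984 / 1419857 + 220150628352*sqrt(2) / 57681690625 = -213190.10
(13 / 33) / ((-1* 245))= -13 / 8085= -0.00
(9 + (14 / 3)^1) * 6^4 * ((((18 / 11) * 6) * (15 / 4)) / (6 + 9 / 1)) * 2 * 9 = 8608032 / 11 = 782548.36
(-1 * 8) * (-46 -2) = 384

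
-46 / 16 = -23 / 8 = -2.88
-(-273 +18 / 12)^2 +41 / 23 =-6781363 / 92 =-73710.47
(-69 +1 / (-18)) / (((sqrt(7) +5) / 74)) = -229955 / 162 +45991 * sqrt(7) / 162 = -668.36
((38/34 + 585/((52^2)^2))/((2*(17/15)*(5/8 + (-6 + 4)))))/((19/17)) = -14573145/45416384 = -0.32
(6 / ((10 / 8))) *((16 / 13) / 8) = 0.74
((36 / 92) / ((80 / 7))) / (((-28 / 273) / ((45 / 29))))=-22113 / 42688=-0.52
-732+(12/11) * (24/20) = -40188/55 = -730.69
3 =3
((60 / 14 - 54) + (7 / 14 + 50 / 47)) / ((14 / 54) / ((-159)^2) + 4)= -21626403921 / 1796573590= -12.04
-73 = -73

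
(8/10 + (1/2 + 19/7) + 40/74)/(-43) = -11797/111370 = -0.11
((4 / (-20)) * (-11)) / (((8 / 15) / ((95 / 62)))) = 3135 / 496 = 6.32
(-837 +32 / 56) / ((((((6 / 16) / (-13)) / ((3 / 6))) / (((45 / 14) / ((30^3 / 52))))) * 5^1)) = 197899 / 11025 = 17.95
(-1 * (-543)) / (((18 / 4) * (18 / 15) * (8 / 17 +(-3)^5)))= -15385 / 37107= -0.41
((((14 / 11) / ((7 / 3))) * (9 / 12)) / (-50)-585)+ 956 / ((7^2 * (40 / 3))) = -31453071 / 53900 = -583.54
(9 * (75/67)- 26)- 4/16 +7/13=-54479/3484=-15.64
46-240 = -194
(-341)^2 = 116281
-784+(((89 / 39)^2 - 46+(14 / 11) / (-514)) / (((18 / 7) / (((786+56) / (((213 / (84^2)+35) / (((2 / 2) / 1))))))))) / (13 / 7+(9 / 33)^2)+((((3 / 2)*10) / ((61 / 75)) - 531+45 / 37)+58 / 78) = -133074008386735232998 / 89190424966875453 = -1492.02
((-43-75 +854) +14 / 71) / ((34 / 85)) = 130675 / 71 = 1840.49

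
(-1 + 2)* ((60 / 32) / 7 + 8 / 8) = 71 / 56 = 1.27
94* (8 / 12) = 188 / 3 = 62.67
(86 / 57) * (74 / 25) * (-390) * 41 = -6784024 / 95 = -71410.78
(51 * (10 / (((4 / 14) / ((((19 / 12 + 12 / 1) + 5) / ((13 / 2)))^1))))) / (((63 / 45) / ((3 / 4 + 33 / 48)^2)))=50135975 / 6656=7532.45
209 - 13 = 196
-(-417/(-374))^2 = -173889/139876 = -1.24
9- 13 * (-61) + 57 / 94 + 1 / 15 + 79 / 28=15900461 / 19740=805.49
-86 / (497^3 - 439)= -43 / 61381517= -0.00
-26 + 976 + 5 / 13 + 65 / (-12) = 147415 / 156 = 944.97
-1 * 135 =-135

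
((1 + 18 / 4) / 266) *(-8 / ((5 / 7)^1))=-0.23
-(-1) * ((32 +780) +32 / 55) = 44692 / 55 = 812.58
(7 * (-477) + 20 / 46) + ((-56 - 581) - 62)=-92864 / 23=-4037.57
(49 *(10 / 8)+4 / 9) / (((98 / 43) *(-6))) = -95503 / 21168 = -4.51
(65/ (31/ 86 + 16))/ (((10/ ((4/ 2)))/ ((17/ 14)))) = 9503/ 9849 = 0.96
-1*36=-36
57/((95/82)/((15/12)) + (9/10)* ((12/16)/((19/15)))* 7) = 355224/29023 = 12.24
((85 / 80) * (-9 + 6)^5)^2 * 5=85325805 / 256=333303.93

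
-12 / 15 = -4 / 5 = -0.80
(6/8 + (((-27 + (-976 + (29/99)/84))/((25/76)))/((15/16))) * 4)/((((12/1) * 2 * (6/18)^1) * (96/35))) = -40567891141/68428800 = -592.85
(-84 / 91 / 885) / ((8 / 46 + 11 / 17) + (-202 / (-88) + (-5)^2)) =-68816 / 1855047025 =-0.00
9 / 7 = 1.29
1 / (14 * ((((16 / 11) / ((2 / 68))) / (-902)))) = -4961 / 3808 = -1.30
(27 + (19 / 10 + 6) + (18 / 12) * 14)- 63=-71 / 10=-7.10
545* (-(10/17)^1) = -5450/17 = -320.59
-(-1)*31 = 31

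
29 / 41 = 0.71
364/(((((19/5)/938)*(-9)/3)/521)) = -889430360/57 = -15604041.40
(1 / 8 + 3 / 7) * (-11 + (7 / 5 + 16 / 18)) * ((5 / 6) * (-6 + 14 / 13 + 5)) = -217 / 702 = -0.31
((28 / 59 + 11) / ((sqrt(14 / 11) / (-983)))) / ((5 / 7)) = -665491 *sqrt(154) / 590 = -13997.50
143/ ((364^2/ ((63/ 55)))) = 9/ 7280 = 0.00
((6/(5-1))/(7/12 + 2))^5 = 1889568/28629151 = 0.07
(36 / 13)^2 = 1296 / 169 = 7.67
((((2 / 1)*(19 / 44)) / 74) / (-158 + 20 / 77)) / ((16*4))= -133 / 115046912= -0.00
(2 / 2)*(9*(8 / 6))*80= 960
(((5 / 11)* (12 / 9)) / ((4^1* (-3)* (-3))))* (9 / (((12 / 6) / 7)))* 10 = 175 / 33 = 5.30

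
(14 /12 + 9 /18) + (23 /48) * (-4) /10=59 /40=1.48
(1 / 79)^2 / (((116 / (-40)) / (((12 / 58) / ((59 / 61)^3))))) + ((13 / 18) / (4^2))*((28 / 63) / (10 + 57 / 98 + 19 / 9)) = 681177487740863 / 434443007981998980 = 0.00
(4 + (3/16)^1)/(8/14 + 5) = 469/624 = 0.75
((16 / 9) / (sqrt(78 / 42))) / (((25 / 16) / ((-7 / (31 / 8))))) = -14336 * sqrt(91) / 90675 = -1.51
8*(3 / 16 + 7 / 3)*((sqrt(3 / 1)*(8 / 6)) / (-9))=-242*sqrt(3) / 81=-5.17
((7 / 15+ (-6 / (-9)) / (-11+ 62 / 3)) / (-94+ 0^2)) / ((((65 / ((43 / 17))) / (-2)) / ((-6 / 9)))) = -20038 / 67775175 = -0.00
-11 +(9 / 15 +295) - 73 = 1058 / 5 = 211.60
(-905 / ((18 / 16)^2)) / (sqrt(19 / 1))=-164.05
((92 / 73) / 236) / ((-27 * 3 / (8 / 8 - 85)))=644 / 116289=0.01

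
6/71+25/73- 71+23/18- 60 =-12062471/93294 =-129.30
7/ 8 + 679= 5439/ 8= 679.88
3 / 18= 1 / 6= 0.17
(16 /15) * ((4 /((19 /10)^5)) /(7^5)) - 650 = -81150800711350 /124847387679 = -650.00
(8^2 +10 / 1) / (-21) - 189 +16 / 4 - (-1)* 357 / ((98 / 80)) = 2161 / 21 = 102.90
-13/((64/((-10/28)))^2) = -325/802816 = -0.00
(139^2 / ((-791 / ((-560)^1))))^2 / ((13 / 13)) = 2389126662400 / 12769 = 187103662.18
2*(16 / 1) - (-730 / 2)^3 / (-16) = -48626613 / 16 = -3039163.31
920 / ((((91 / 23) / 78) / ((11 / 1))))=1396560 / 7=199508.57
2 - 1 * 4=-2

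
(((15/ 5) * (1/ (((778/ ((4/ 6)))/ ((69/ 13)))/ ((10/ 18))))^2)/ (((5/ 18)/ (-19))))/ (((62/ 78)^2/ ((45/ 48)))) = -2261475/ 1163355848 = -0.00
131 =131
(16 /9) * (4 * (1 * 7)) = 448 /9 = 49.78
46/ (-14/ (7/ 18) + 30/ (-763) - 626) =-17549/ 252568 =-0.07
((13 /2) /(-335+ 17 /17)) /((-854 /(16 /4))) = 13 /142618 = 0.00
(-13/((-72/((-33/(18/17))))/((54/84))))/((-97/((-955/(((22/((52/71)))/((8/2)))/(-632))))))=433506970/144627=2997.41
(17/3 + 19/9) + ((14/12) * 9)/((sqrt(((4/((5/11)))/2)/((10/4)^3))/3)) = 70/9 + 1575 * sqrt(11)/88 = 67.14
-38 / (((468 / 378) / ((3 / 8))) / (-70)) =41895 / 52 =805.67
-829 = -829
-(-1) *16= 16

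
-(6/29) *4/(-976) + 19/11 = 67255/38918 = 1.73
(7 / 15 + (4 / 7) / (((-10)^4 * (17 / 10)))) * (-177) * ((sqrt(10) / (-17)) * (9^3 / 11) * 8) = 7166148732 * sqrt(10) / 2781625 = 8146.80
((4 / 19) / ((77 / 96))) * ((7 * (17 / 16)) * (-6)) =-2448 / 209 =-11.71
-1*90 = -90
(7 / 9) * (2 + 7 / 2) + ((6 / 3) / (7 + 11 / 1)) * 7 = 91 / 18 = 5.06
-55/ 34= -1.62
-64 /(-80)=4 /5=0.80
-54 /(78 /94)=-65.08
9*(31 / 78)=3.58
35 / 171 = 0.20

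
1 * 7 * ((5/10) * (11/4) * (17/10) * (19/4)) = 24871/320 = 77.72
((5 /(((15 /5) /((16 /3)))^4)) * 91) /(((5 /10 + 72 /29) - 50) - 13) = -1729495040 /22838841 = -75.73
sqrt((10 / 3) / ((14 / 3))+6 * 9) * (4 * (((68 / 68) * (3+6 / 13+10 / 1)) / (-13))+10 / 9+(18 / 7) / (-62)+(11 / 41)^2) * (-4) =6658785128 * sqrt(2681) / 3883780719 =88.77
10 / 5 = 2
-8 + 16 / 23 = -168 / 23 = -7.30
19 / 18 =1.06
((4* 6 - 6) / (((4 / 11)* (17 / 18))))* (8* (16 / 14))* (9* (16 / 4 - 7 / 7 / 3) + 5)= 2166912 / 119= 18209.34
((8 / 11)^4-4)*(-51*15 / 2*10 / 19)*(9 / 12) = 156255075 / 278179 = 561.71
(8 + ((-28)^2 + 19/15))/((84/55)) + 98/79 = 10364927/19908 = 520.64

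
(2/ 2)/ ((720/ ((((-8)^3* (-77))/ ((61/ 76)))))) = 187264/ 2745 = 68.22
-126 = -126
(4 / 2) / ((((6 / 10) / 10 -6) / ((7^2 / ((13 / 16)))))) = -78400 / 3861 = -20.31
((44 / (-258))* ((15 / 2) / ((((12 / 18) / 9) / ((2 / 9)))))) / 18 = -55 / 258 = -0.21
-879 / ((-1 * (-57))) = -15.42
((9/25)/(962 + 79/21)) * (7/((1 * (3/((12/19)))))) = 5292/9633475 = 0.00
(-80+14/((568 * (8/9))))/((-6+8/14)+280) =-1271879/4366784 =-0.29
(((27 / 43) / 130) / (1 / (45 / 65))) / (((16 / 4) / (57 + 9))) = 8019 / 145340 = 0.06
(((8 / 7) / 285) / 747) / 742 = 4 / 552888315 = 0.00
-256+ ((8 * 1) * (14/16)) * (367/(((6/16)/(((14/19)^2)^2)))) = 689439104/390963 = 1763.44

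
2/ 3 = 0.67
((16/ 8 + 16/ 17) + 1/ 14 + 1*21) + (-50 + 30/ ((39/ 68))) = 81435/ 3094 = 26.32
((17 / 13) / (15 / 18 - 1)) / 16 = -51 / 104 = -0.49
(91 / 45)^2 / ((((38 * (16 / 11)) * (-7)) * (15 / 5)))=-13013 / 3693600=-0.00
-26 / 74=-13 / 37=-0.35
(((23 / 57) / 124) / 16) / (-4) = -0.00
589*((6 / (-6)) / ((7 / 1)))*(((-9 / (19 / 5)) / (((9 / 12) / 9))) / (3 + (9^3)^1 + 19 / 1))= 16740 / 5257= 3.18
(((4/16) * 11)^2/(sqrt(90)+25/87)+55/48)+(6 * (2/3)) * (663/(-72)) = -38887721/1088936+2747547 * sqrt(10)/10889360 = -34.91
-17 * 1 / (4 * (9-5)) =-17 / 16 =-1.06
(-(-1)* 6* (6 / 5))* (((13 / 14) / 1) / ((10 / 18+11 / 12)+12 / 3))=8424 / 6895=1.22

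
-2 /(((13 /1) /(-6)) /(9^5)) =708588 /13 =54506.77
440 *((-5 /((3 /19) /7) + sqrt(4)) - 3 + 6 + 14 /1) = -89173.33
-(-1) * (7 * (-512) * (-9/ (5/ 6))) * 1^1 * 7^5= 3252759552/ 5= 650551910.40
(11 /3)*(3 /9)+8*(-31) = -246.78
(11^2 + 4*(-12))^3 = 389017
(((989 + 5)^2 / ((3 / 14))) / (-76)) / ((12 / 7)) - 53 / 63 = -84726101 / 2394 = -35391.02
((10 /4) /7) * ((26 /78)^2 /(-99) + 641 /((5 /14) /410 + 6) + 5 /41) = 67281004885 /1761634413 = 38.19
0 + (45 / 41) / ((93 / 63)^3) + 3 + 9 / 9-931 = -1131849792 / 1221431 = -926.66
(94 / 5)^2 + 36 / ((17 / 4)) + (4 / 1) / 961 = 147815032 / 408425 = 361.91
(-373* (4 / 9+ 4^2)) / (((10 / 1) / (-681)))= 6265654 / 15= 417710.27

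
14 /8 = 7 /4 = 1.75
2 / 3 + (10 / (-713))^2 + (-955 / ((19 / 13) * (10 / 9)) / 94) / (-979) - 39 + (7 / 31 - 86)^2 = 39033672257244385 / 5333280877716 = 7318.89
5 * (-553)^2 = 1529045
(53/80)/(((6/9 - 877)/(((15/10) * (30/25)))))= -0.00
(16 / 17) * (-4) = -64 / 17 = -3.76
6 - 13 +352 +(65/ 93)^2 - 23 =2789203/ 8649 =322.49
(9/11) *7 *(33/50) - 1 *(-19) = 1139/50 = 22.78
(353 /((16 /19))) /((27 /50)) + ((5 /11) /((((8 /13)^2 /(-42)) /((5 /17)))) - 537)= 36263309 /161568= 224.45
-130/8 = -65/4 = -16.25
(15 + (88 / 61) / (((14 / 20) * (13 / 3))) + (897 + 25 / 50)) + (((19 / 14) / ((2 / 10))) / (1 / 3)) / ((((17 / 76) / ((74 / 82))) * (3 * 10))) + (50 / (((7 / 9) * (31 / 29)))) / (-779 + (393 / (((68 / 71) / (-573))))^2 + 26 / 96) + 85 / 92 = 969601518401218931178039833 / 1057781166705875070476836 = 916.64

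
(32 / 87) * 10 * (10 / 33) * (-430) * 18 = -2752000 / 319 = -8626.96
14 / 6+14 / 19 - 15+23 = 631 / 57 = 11.07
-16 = -16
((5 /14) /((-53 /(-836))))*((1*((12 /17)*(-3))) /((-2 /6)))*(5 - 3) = 71.58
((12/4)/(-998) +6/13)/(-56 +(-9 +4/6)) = -17847/2503982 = -0.01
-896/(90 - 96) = 448/3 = 149.33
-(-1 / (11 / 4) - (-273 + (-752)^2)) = 6217545 / 11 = 565231.36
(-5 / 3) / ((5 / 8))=-2.67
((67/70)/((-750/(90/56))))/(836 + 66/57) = -1273/519596000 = -0.00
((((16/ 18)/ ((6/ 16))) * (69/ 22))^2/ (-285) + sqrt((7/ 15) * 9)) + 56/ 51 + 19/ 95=3.15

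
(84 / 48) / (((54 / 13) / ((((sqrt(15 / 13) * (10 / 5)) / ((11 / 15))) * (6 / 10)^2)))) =7 * sqrt(195) / 220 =0.44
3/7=0.43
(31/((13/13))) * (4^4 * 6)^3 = 112340238336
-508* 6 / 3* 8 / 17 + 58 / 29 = -8094 / 17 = -476.12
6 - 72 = -66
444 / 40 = 111 / 10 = 11.10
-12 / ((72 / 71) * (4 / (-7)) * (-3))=-497 / 72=-6.90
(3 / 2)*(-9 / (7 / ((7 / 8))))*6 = -81 / 8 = -10.12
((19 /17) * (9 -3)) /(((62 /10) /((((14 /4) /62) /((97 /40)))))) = 39900 /1584689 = 0.03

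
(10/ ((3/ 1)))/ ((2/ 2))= 10/ 3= 3.33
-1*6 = -6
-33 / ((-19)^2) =-33 / 361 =-0.09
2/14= 1/7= 0.14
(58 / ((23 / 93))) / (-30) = -899 / 115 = -7.82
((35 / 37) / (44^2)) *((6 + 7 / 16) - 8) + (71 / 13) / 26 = 40539101 / 193692928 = 0.21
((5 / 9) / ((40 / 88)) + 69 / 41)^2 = 1149184 / 136161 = 8.44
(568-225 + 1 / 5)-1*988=-3224 / 5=-644.80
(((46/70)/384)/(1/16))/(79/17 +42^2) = 391/25256280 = 0.00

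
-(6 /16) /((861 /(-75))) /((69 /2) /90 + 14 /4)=1125 /133742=0.01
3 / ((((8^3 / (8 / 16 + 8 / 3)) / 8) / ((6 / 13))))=57 / 832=0.07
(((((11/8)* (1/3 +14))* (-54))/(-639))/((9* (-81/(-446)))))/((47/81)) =1.76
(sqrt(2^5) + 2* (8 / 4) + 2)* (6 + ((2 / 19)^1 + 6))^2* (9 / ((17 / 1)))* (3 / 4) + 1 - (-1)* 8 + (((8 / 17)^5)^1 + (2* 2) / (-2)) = 1428300* sqrt(2) / 6137 + 182539374337 / 512568377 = 685.27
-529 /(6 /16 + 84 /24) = -4232 /31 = -136.52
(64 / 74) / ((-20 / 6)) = -48 / 185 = -0.26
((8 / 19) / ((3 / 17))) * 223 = 30328 / 57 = 532.07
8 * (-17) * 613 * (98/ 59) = -8170064/ 59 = -138475.66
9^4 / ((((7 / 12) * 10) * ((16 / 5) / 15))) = 295245 / 56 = 5272.23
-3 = -3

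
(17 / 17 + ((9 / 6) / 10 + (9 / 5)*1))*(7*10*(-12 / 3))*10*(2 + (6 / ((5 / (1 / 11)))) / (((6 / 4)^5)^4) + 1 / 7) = -226295772120004 / 12784876137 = -17700.27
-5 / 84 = -0.06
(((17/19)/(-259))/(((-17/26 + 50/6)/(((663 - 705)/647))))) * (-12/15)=-31824/1362248795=-0.00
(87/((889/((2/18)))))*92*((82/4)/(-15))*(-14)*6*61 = 13345336/1905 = 7005.43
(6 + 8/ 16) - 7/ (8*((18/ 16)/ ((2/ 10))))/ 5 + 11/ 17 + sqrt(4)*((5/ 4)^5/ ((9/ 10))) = 4536187/ 326400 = 13.90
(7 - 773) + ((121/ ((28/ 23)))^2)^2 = 59985932791425/ 614656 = 97592690.53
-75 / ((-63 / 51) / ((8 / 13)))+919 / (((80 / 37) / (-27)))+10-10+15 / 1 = -83164171 / 7280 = -11423.65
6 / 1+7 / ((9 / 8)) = 12.22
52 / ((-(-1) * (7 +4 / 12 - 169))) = -156 / 485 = -0.32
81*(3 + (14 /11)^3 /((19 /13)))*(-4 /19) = -36138636 /480491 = -75.21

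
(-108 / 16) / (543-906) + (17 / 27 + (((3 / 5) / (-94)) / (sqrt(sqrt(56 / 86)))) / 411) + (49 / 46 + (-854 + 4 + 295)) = -166298021 / 300564-sqrt(2) *43^(1 / 4) *7^(3 / 4) / 901460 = -553.29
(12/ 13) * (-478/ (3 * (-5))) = 1912/ 65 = 29.42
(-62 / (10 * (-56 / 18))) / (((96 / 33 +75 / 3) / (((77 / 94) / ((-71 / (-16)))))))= 67518 / 5122295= 0.01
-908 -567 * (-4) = 1360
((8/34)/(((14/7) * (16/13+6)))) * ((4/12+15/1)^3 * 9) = 1265368/2397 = 527.90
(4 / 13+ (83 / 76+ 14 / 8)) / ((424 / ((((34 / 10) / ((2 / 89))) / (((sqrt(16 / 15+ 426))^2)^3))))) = 397275975 / 27531103102454848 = 0.00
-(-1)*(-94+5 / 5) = -93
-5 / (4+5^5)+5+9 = 43801 / 3129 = 14.00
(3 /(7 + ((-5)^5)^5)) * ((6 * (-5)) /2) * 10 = 225 /149011611938476559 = 0.00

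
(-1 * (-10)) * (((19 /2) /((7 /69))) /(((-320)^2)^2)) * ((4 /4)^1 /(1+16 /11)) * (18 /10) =4807 /73400320000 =0.00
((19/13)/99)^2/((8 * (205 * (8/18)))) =361/1207308960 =0.00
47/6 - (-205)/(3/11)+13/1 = 1545/2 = 772.50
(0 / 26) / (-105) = 0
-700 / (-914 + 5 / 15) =2100 / 2741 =0.77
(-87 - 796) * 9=-7947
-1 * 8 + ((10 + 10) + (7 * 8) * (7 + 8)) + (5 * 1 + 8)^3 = 3049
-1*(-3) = 3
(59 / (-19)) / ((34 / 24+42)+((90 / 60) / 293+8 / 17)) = -3526548 / 49847165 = -0.07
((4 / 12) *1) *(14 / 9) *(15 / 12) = 35 / 54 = 0.65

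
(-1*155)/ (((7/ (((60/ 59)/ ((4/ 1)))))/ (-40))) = 93000/ 413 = 225.18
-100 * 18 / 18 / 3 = -100 / 3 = -33.33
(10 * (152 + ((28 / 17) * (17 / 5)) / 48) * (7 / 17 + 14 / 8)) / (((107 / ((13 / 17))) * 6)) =5813899 / 1484304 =3.92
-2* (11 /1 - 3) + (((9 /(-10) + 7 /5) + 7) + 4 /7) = -111 /14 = -7.93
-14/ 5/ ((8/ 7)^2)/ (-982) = 343/ 157120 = 0.00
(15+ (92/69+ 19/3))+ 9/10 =707/30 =23.57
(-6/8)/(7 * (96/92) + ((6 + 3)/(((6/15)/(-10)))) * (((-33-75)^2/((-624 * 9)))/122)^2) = -14463527/139604651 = -0.10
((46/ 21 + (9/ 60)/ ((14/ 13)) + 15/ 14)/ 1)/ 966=2857/ 811440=0.00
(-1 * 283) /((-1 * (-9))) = -283 /9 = -31.44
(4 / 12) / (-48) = -1 / 144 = -0.01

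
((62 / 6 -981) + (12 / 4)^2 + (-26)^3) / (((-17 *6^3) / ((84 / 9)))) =47.12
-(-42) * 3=126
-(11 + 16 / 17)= -203 / 17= -11.94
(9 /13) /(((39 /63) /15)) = 2835 /169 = 16.78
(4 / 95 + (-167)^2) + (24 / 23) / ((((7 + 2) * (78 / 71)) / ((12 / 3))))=7129802089 / 255645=27889.46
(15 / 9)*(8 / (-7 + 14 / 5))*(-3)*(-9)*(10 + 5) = -9000 / 7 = -1285.71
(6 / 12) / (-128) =-1 / 256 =-0.00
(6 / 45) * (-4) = -0.53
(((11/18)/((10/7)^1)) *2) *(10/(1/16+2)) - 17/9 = 61/27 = 2.26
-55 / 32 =-1.72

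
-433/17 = -25.47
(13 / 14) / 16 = 13 / 224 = 0.06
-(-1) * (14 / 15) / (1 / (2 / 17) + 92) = 28 / 3015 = 0.01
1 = 1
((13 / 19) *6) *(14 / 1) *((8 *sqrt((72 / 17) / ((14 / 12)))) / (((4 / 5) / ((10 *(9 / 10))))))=168480 *sqrt(357) / 323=9855.53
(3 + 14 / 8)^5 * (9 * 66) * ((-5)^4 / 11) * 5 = 408048541.26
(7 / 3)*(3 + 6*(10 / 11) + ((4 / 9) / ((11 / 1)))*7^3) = 15463 / 297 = 52.06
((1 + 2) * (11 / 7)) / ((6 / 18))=14.14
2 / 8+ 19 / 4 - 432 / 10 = -191 / 5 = -38.20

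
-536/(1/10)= -5360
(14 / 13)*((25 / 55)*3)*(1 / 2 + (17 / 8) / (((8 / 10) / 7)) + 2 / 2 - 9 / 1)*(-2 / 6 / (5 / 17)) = -42245 / 2288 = -18.46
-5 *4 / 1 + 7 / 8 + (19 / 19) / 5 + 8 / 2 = -14.92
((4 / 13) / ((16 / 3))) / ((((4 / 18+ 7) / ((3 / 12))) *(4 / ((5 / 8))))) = 27 / 86528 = 0.00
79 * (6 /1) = 474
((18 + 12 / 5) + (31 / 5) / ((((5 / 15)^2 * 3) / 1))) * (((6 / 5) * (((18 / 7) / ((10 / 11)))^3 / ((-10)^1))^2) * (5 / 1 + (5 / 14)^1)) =330459532439751 / 257357187500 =1284.05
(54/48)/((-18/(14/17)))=-7/136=-0.05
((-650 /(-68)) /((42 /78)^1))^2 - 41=15528221 /56644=274.14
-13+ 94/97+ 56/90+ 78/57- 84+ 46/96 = -124151861/1326960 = -93.56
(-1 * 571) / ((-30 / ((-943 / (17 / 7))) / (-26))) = 48999223 / 255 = 192153.82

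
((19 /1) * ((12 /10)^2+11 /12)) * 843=3774673 /100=37746.73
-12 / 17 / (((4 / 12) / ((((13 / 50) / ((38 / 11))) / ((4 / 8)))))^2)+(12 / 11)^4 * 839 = 66722217647157 / 56157385625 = 1188.13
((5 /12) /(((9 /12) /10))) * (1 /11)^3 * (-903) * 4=-60200 /3993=-15.08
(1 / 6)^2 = 1 / 36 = 0.03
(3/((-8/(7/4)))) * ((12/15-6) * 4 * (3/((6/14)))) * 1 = 95.55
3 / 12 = 1 / 4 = 0.25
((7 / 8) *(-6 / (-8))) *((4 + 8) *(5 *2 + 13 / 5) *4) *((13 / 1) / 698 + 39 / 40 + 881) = 48868832439 / 139600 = 350063.27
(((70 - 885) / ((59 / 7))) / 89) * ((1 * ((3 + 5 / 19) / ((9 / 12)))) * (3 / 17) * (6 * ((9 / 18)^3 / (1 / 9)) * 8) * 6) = -458408160 / 1696073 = -270.28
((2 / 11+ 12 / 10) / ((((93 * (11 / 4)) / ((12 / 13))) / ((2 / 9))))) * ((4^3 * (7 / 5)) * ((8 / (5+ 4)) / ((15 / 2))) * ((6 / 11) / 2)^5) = 17432576 / 981666239125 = 0.00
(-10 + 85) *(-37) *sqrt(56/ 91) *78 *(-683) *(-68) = -7886068114.23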